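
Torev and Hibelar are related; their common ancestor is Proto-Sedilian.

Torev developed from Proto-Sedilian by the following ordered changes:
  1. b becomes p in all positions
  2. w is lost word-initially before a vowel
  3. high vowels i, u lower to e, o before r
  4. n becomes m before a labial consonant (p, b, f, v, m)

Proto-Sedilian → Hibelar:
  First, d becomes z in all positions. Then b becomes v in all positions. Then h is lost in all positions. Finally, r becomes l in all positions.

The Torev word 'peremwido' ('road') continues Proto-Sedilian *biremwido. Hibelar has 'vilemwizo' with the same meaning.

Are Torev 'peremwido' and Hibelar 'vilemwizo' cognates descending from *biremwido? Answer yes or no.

Derive the expected Hibelar reflex of *biremwido:
Hibelar: *biremwido
  biremwido → biremwizo   [unconditioned shift]
  biremwizo → viremwizo   [unconditioned shift]
  viremwizo (rule 3 does not apply)
  viremwizo → vilemwizo   [unconditioned shift]
  giving Hibelar vilemwizo.
Hibelar 'vilemwizo' matches the regular reflex exactly, so the pair is cognate.

yes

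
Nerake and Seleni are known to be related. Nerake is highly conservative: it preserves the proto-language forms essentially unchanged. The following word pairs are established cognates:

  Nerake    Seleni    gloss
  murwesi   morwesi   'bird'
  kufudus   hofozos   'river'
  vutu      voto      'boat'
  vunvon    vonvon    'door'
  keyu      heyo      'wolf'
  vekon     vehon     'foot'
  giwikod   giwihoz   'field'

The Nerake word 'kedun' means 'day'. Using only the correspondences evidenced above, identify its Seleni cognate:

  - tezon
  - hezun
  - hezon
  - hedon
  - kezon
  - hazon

hezon

keyu ~ heyo — Nerake k corresponds to Seleni h word-initially before a front vowel.
kufudus ~ hofozos — Nerake d corresponds to Seleni z between vowels (before a back vowel).
vunvon ~ vonvon — Nerake u corresponds to Seleni o after a consonant, before a nasal.
Applying these to Nerake 'kedun':
  kedun → hedun   (k→h word-initially before a front vowel)
  hedun → hezun   (d→z between vowels (before a back vowel))
  hezun → hezon   (u→o after a consonant, before a nasal)
So the Seleni cognate is 'hezon'.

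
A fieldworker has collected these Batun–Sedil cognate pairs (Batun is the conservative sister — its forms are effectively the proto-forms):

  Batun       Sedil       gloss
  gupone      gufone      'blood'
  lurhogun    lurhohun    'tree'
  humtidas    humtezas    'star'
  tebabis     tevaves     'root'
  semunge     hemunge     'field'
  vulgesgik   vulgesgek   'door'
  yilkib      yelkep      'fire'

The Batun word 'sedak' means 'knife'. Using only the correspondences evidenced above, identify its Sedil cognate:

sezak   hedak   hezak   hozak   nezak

semunge ~ hemunge — Batun s corresponds to Sedil h word-initially before a front vowel.
humtidas ~ humtezas — Batun d corresponds to Sedil z between vowels (before a back vowel).
Applying these to Batun 'sedak':
  sedak → hedak   (s→h word-initially before a front vowel)
  hedak → hezak   (d→z between vowels (before a back vowel))
So the Sedil cognate is 'hezak'.

hezak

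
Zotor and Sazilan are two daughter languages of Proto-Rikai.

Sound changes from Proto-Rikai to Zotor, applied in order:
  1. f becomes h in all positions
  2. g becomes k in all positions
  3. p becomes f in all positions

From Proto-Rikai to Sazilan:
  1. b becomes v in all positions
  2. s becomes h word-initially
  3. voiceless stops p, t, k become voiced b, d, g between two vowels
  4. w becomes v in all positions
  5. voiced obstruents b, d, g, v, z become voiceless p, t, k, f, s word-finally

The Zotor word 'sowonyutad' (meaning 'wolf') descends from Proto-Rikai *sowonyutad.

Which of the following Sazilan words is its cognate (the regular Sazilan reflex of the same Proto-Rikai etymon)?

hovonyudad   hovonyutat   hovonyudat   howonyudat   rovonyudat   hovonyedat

Sazilan: *sowonyutad
  sowonyutad (rule 1 does not apply)
  sowonyutad → howonyutad   [debuccalisation]
  howonyutad → howonyudad   [intervocalic voicing]
  howonyudad → hovonyudad   [unconditioned shift]
  hovonyudad → hovonyudat   [final devoicing]
  giving Sazilan hovonyudat.
Among the options, 'hovonyudat' alone shows every Sazilan change applied in order.

hovonyudat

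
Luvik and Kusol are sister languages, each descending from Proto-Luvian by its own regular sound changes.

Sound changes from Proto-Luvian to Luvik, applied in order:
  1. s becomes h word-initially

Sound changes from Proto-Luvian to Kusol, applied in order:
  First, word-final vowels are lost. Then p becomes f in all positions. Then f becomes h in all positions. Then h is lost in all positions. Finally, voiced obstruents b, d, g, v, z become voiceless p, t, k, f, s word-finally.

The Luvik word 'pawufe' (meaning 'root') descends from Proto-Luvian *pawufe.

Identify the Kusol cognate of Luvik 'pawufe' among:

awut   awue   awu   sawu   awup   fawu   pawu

Kusol: *pawufe
  pawufe → pawuf   [apocope]
  pawuf → fawuf   [unconditioned shift]
  fawuf → hawuh   [unconditioned shift]
  hawuh → awu   [h-loss]
  awu (rule 5 does not apply)
  giving Kusol awu.
The other candidates each miss or misapply at least one Kusol change.

awu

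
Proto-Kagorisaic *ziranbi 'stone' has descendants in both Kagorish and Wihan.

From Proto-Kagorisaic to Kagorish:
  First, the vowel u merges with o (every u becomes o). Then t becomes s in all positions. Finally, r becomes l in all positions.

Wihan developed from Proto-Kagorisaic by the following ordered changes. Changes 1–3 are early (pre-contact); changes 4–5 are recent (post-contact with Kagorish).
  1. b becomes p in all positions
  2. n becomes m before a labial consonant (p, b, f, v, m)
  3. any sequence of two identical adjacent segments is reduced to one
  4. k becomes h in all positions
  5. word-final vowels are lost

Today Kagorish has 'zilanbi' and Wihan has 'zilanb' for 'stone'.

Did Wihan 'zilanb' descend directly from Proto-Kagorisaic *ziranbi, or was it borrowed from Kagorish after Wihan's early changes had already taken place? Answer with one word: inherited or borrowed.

borrowed

If inherited, *ziranbi would pass through all of Wihan's changes:
Wihan: *ziranbi > ziranpi > zirampi > ziramp  (by unconditioned shift, nasal place assimilation, apocope)
If borrowed from Kagorish 'zilanbi' after the early changes, it would undergo only the recent ones:
  rule 4 (unconditioned shift): no change (zilanbi)
  rule 5 (apocope): zilanbi → zilanb
  ⇒ as a loan: zilanb
Wihan 'zilanb' matches the loan outcome 'zilanb', not the inherited 'ziramp' — it skipped the early Wihan changes, so it was borrowed from Kagorish.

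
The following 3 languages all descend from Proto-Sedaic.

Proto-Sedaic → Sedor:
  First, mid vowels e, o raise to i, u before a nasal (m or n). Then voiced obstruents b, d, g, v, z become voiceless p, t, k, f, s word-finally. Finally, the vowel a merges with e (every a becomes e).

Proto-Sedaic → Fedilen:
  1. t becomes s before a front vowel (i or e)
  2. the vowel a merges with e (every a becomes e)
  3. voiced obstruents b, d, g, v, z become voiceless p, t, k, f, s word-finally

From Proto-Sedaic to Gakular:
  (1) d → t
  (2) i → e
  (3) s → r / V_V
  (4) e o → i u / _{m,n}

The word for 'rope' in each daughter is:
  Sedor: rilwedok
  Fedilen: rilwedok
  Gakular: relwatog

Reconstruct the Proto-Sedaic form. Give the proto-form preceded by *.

*rilwadog

Position 5: Sedor has e, Fedilen has e, Gakular has a. Gakular preserves a here (none of its changes turn any other segment into a), so the proto-segment is *a.
Position 8: Sedor has k, Fedilen has k, Gakular has g. Gakular preserves g here (none of its changes turn any other segment into g), so the proto-segment is *g.
Verify the candidate proto-form against each daughter:
Sedor: start from *rilwadog.
  rule 1: no change — rilwadog
  rule 2 (final devoicing): rilwadog → rilwadok
  rule 3 (vowel merger): rilwadok → rilwedok
  ⇒ Sedor rilwedok
Fedilen: *rilwadog > rilwedog > rilwedok  (by vowel merger, final devoicing)
Gakular: *rilwadog > rilwatog > relwatog  (by unconditioned shift, vowel merger)
Only *rilwadog yields all of Sedor rilwedok, Fedilen rilwedok, Gakular relwatog.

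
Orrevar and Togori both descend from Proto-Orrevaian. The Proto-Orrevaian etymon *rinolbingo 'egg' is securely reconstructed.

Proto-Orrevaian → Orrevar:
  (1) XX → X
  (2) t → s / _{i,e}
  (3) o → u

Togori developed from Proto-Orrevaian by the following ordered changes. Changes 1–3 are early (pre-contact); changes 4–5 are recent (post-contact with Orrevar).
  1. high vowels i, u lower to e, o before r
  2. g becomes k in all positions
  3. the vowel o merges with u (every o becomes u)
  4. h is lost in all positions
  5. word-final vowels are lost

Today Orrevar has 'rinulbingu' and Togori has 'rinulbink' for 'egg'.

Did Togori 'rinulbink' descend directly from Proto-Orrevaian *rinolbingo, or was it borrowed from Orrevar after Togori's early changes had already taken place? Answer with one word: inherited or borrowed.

inherited

If inherited, *rinolbingo would pass through all of Togori's changes:
Togori: *rinolbingo > rinolbinko > rinulbinku > rinulbink  (by unconditioned shift, vowel merger, apocope)
If borrowed from Orrevar 'rinulbingu' after the early changes, it would undergo only the recent ones:
  rule 4 (h-loss): no change (rinulbingu)
  rule 5 (apocope): rinulbingu → rinulbing
  ⇒ as a loan: rinulbing
Togori 'rinulbink' matches the inherited outcome exactly, so it is an inherited cognate, not a loan.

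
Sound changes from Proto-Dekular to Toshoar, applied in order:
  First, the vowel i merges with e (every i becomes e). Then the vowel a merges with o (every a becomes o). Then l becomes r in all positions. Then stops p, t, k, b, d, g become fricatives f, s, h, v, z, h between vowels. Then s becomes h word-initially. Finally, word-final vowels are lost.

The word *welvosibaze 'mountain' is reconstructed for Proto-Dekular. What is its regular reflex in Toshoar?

wervosevoz

Toshoar: *welvosibaze
  welvosibaze → welvosebaze   [vowel merger]
  welvosebaze → welvoseboze   [vowel merger]
  welvoseboze → wervoseboze   [unconditioned shift]
  wervoseboze → wervosevoze   [intervocalic lenition]
  wervosevoze (rule 5 does not apply)
  wervosevoze → wervosevoz   [apocope]
  giving Toshoar wervosevoz.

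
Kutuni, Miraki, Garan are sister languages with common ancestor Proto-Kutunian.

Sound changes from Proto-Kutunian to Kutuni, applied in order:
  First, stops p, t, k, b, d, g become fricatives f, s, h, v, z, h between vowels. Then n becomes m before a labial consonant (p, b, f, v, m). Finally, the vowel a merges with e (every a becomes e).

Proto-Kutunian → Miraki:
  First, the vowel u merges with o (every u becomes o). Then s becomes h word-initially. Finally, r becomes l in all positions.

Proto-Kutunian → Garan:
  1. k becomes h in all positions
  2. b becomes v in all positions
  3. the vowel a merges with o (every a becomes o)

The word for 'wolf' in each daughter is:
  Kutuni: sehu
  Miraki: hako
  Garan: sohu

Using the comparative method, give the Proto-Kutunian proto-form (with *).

*saku

Position 2: Kutuni has e, Miraki has a, Garan has o. Miraki preserves a here (none of its changes turn any other segment into a), so the proto-segment is *a.
Position 4: Kutuni has u, Miraki has o, Garan has u. Kutuni preserves u here (none of its changes turn any other segment into u), so the proto-segment is *u.
Continuing position by position gives *saku; check it forward:
Kutuni: start from *saku.
  rule 1 (intervocalic lenition): saku → sahu
  rule 2: no change — sahu
  rule 3 (vowel merger): sahu → sehu
  ⇒ Kutuni sehu
Miraki: start from *saku.
  rule 1 (vowel merger): saku → sako
  rule 2 (debuccalisation): sako → hako
  rule 3: no change — hako
  ⇒ Miraki hako
Garan: start from *saku.
  rule 1 (unconditioned shift): saku → sahu
  rule 2: no change — sahu
  rule 3 (vowel merger): sahu → sohu
  ⇒ Garan sohu
Only *saku yields all of Kutuni sehu, Miraki hako, Garan sohu.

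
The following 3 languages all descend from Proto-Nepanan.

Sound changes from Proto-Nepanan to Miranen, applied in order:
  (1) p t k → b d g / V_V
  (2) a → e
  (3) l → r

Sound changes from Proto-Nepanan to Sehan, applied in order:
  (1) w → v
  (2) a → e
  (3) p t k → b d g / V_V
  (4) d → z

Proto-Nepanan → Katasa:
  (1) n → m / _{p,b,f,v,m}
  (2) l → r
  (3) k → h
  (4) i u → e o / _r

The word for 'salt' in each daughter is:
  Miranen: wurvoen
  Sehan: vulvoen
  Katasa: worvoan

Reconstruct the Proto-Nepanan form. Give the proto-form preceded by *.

Position 6: Miranen has e, Sehan has e, Katasa has a. Katasa preserves a here (none of its changes turn any other segment into a), so the proto-segment is *a.
Position 2: Miranen has u, Sehan has u, Katasa has o. Miranen preserves u here (none of its changes turn any other segment into u), so the proto-segment is *u.
Verify the candidate proto-form against each daughter:
Miranen: *wulvoan > wulvoen > wurvoen  (by vowel merger, unconditioned shift)
Sehan: *wulvoan > vulvoan > vulvoen  (by unconditioned shift, vowel merger)
Katasa: start from *wulvoan.
  rule 1: no change — wulvoan
  rule 2 (unconditioned shift): wulvoan → wurvoan
  rule 3: no change — wurvoan
  rule 4 (pre-rhotic lowering): wurvoan → worvoan
  ⇒ Katasa worvoan
Only *wulvoan yields all of Miranen wurvoen, Sehan vulvoen, Katasa worvoan.

*wulvoan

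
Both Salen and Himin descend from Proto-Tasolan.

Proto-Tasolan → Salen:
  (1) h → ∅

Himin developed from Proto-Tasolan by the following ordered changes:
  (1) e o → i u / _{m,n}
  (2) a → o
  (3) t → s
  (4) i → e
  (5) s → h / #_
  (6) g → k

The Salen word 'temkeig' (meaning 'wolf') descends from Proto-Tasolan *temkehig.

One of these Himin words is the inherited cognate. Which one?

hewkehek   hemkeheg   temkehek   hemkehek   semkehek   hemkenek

Himin: *temkehig
  temkehig → timkehig   [pre-nasal raising]
  timkehig (rule 2 does not apply)
  timkehig → simkehig   [unconditioned shift]
  simkehig → semkeheg   [vowel merger]
  semkeheg → hemkeheg   [debuccalisation]
  hemkeheg → hemkehek   [unconditioned shift]
  giving Himin hemkehek.
Among the options, 'hemkehek' alone shows every Himin change applied in order.

hemkehek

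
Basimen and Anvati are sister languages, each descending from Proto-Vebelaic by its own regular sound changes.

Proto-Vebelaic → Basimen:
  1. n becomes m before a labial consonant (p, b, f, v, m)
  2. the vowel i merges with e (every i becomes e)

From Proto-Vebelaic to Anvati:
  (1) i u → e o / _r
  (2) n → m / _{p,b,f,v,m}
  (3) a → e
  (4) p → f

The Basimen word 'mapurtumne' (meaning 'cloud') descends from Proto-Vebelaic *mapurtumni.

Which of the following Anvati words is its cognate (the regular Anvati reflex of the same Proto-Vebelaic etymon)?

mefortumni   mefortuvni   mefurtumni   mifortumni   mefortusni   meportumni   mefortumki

Anvati: *mapurtumni
  mapurtumni → maportumni   [pre-rhotic lowering]
  maportumni (rule 2 does not apply)
  maportumni → meportumni   [vowel merger]
  meportumni → mefortumni   [unconditioned shift]
  giving Anvati mefortumni.
The other candidates each miss or misapply at least one Anvati change.

mefortumni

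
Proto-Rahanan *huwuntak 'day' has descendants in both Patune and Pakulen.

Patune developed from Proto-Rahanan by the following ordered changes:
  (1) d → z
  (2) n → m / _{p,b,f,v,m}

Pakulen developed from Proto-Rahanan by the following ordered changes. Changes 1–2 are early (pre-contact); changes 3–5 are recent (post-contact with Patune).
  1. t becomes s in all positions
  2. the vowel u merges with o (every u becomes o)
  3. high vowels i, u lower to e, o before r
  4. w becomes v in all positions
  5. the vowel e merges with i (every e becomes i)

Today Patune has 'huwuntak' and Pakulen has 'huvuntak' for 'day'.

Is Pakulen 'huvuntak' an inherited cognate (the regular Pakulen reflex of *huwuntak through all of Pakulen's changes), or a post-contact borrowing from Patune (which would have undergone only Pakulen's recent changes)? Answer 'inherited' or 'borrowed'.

If inherited, *huwuntak would pass through all of Pakulen's changes:
Pakulen: *huwuntak
  huwuntak → huwunsak   [unconditioned shift]
  huwunsak → howonsak   [vowel merger]
  howonsak (rule 3 does not apply)
  howonsak → hovonsak   [unconditioned shift]
  hovonsak (rule 5 does not apply)
  giving Pakulen hovonsak.
If borrowed from Patune 'huwuntak' after the early changes, it would undergo only the recent ones:
  rule 3 (pre-rhotic lowering): no change (huwuntak)
  rule 4 (unconditioned shift): huwuntak → huvuntak
  rule 5 (vowel merger): no change (huvuntak)
  ⇒ as a loan: huvuntak
Pakulen 'huvuntak' matches the loan outcome 'huvuntak', not the inherited 'hovonsak' — it skipped the early Pakulen changes, so it was borrowed from Patune.

borrowed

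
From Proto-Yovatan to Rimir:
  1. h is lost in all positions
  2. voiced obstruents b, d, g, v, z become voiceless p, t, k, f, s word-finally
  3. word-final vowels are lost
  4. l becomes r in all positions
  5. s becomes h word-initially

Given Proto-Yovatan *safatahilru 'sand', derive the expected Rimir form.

Rimir: *safatahilru
  safatahilru → safatailru   [h-loss]
  safatailru (rule 2 does not apply)
  safatailru → safatailr   [apocope]
  safatailr → safatairr   [unconditioned shift]
  safatairr → hafatairr   [debuccalisation]
  giving Rimir hafatairr.

hafatairr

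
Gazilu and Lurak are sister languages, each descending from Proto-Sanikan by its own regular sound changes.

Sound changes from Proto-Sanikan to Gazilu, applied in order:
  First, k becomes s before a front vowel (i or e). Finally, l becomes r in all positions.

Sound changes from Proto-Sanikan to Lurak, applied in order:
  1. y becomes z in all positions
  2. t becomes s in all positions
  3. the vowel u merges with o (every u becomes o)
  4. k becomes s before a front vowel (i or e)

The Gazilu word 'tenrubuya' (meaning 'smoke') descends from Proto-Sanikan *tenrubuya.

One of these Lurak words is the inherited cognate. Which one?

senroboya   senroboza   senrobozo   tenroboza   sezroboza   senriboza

senroboza

Lurak: start from *tenrubuya.
  rule 1 (unconditioned shift): tenrubuya → tenrubuza
  rule 2 (unconditioned shift): tenrubuza → senrubuza
  rule 3 (vowel merger): senrubuza → senroboza
  rule 4: no change — senroboza
  ⇒ Lurak senroboza
Only 'senroboza' matches the regular Lurak development of *tenrubuya.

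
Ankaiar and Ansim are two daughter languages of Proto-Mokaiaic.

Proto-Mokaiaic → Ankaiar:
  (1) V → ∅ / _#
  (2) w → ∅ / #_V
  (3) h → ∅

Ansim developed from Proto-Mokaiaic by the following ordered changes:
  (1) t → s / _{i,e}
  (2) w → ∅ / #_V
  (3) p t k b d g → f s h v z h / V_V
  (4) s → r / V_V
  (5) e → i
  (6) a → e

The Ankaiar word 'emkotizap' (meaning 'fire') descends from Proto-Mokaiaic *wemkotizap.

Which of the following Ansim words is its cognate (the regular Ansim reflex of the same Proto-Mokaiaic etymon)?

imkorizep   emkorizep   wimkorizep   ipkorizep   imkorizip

Ansim: *wemkotizap
  wemkotizap → wemkosizap   [palatalisation]
  wemkosizap → emkosizap   [glide loss]
  emkosizap (rule 3 does not apply)
  emkosizap → emkorizap   [rhotacism]
  emkorizap → imkorizap   [vowel merger]
  imkorizap → imkorizep   [vowel merger]
  giving Ansim imkorizep.
Only 'imkorizep' matches the regular Ansim development of *wemkotizap.

imkorizep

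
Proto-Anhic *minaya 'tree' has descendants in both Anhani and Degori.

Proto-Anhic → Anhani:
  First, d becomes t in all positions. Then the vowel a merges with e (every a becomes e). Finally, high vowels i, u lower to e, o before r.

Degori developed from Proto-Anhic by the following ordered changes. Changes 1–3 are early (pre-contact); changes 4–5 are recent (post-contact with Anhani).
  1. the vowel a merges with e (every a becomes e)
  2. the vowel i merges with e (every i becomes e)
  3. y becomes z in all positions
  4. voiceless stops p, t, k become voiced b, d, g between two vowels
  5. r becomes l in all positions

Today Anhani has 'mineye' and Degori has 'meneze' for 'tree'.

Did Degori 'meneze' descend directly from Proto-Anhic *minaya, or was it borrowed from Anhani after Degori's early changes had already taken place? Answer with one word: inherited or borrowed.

If inherited, *minaya would pass through all of Degori's changes:
Degori: *minaya
  minaya → mineye   [vowel merger]
  mineye → meneye   [vowel merger]
  meneye → meneze   [unconditioned shift]
  meneze (rule 4 does not apply)
  meneze (rule 5 does not apply)
  giving Degori meneze.
If borrowed from Anhani 'mineye' after the early changes, it would undergo only the recent ones:
  rule 4 (intervocalic voicing): no change (mineye)
  rule 5 (unconditioned shift): no change (mineye)
  ⇒ as a loan: mineye
Degori 'meneze' matches the inherited outcome exactly, so it is an inherited cognate, not a loan.

inherited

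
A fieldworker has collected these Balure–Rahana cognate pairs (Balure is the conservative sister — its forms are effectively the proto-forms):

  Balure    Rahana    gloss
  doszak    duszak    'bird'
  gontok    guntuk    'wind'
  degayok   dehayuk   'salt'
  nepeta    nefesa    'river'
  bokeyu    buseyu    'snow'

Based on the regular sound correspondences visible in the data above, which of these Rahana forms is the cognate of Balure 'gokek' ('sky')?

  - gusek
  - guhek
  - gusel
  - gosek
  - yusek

gusek

doszak ~ duszak, gontok ~ guntuk — Balure o corresponds to Rahana u after a consonant, before a consonant other than r, m, n, p, b, f, v.
bokeyu ~ buseyu — Balure k corresponds to Rahana s between vowels (before a front vowel).
Applying these to Balure 'gokek':
  gokek → gukek   (o→u after a consonant, before a consonant other than r, m, n, p, b, f, v)
  gukek → gusek   (k→s between vowels (before a front vowel))
So the Rahana cognate is 'gusek'.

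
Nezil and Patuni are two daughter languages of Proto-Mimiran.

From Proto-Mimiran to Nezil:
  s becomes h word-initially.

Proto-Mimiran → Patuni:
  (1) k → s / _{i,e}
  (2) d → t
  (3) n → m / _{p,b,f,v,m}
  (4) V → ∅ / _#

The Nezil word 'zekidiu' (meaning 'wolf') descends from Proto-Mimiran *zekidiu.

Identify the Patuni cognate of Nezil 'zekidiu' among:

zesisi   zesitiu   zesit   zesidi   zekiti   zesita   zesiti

zesiti

Patuni: *zekidiu
  zekidiu → zesidiu   [palatalisation]
  zesidiu → zesitiu   [unconditioned shift]
  zesitiu (rule 3 does not apply)
  zesitiu → zesiti   [apocope]
  giving Patuni zesiti.
Among the options, 'zesiti' alone shows every Patuni change applied in order.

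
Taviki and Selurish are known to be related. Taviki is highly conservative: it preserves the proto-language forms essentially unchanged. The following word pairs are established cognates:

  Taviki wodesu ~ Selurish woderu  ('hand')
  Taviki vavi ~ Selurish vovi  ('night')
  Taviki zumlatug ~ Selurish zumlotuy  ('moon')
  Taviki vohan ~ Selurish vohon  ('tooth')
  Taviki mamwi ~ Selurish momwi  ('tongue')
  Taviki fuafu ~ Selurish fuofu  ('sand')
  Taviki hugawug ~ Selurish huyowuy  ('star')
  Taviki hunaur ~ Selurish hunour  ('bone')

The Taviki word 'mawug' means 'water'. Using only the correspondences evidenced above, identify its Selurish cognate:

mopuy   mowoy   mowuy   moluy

mowuy

zumlatug ~ zumlotuy, hugawug ~ huyowuy — Taviki a corresponds to Selurish o after a consonant, before a consonant other than r, m, n, p, b, f, v.
zumlatug ~ zumlotuy, hugawug ~ huyowuy — Taviki g corresponds to Selurish y word-finally.
Applying these to Taviki 'mawug':
  mawug → mowug   (a→o after a consonant, before a consonant other than r, m, n, p, b, f, v)
  mowug → mowuy   (g→y word-finally)
So the Selurish cognate is 'mowuy'.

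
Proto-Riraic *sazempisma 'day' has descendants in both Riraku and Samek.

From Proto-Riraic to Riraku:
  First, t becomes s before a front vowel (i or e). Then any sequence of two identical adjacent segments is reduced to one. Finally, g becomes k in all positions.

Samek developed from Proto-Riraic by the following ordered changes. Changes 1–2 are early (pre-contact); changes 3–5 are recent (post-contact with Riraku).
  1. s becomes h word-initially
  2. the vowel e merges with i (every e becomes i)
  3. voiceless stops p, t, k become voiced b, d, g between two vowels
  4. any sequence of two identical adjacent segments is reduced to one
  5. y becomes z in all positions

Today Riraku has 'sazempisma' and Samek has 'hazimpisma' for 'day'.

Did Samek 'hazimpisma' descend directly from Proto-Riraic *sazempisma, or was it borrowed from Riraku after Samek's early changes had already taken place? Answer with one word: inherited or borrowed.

inherited

If inherited, *sazempisma would pass through all of Samek's changes:
Samek: *sazempisma
  sazempisma → hazempisma   [debuccalisation]
  hazempisma → hazimpisma   [vowel merger]
  hazimpisma (rule 3 does not apply)
  hazimpisma (rule 4 does not apply)
  hazimpisma (rule 5 does not apply)
  giving Samek hazimpisma.
If borrowed from Riraku 'sazempisma' after the early changes, it would undergo only the recent ones:
  rule 3 (intervocalic voicing): no change (sazempisma)
  rule 4 (degemination): no change (sazempisma)
  rule 5 (unconditioned shift): no change (sazempisma)
  ⇒ as a loan: sazempisma
Samek 'hazimpisma' matches the inherited outcome exactly, so it is an inherited cognate, not a loan.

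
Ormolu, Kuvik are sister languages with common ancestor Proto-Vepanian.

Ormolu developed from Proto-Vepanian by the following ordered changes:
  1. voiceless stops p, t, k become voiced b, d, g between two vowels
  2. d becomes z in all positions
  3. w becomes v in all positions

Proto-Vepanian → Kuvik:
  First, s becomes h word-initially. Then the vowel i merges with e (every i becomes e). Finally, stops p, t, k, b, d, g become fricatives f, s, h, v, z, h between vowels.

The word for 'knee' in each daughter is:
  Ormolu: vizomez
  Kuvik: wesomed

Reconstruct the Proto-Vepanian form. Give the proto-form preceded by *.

*witomed

Position 3: Ormolu has z, Kuvik has s. Taking the neighbouring segments as reconstructed: Ormolu z could go back to *t or *d or *z; Kuvik s could go back to *t or *s — the one source consistent with every daughter is *t.
Position 1: Ormolu has v, Kuvik has w. Kuvik preserves w here (none of its changes turn any other segment into w), so the proto-segment is *w.
Continuing position by position gives *witomed; check it forward:
Ormolu: *witomed
  witomed → widomed   [intervocalic voicing]
  widomed → wizomez   [unconditioned shift]
  wizomez → vizomez   [unconditioned shift]
  giving Ormolu vizomez.
Kuvik: start from *witomed.
  rule 1: no change — witomed
  rule 2 (vowel merger): witomed → wetomed
  rule 3 (intervocalic lenition): wetomed → wesomed
  ⇒ Kuvik wesomed
*witomed is the unique common source.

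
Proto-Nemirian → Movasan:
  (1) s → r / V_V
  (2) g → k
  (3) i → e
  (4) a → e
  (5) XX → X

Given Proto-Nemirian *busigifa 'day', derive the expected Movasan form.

burekefe

Movasan: start from *busigifa.
  rule 1 (rhotacism): busigifa → burigifa
  rule 2 (unconditioned shift): burigifa → burikifa
  rule 3 (vowel merger): burikifa → burekefa
  rule 4 (vowel merger): burekefa → burekefe
  rule 5: no change — burekefe
  ⇒ Movasan burekefe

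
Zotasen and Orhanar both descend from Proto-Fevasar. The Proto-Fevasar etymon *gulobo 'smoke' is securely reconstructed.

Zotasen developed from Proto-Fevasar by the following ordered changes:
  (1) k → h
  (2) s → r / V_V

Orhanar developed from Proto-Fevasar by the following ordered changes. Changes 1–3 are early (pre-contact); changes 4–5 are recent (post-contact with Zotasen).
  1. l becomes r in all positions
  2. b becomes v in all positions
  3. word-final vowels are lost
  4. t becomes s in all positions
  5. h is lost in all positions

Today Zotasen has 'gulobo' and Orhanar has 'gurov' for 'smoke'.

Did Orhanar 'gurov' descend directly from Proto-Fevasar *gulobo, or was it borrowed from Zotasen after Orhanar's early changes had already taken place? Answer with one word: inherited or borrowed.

inherited

If inherited, *gulobo would pass through all of Orhanar's changes:
Orhanar: start from *gulobo.
  rule 1 (unconditioned shift): gulobo → gurobo
  rule 2 (unconditioned shift): gurobo → gurovo
  rule 3 (apocope): gurovo → gurov
  rule 4: no change — gurov
  rule 5: no change — gurov
  ⇒ Orhanar gurov
If borrowed from Zotasen 'gulobo' after the early changes, it would undergo only the recent ones:
  rule 4 (unconditioned shift): no change (gulobo)
  rule 5 (h-loss): no change (gulobo)
  ⇒ as a loan: gulobo
Orhanar 'gurov' matches the inherited outcome exactly, so it is an inherited cognate, not a loan.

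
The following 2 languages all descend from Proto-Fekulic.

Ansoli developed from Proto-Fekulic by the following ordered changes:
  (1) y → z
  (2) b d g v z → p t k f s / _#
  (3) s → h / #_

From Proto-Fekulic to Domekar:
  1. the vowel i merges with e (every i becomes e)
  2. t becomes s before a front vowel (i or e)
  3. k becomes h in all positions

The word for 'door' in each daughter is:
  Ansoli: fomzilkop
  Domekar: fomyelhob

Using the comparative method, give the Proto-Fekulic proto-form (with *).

Position 4: Ansoli has z, Domekar has y. Domekar preserves y here (none of its changes turn any other segment into y), so the proto-segment is *y.
Position 7: Ansoli has k, Domekar has h. Taking the neighbouring segments as reconstructed: Ansoli k can only go back to *k; Domekar h could go back to *k or *h — the one source consistent with every daughter is *k.
Position 9: Ansoli has p, Domekar has b. Domekar preserves b here (none of its changes turn any other segment into b), so the proto-segment is *b.
Continuing position by position gives *fomyilkob; check it forward:
Ansoli: *fomyilkob
  fomyilkob → fomzilkob   [unconditioned shift]
  fomzilkob → fomzilkop   [final devoicing]
  fomzilkop (rule 3 does not apply)
  giving Ansoli fomzilkop.
Domekar: start from *fomyilkob.
  rule 1 (vowel merger): fomyilkob → fomyelkob
  rule 2: no change — fomyelkob
  rule 3 (unconditioned shift): fomyelkob → fomyelhob
  ⇒ Domekar fomyelhob
No other proto-form is consistent with every reflex, so the reconstruction is *fomyilkob.

*fomyilkob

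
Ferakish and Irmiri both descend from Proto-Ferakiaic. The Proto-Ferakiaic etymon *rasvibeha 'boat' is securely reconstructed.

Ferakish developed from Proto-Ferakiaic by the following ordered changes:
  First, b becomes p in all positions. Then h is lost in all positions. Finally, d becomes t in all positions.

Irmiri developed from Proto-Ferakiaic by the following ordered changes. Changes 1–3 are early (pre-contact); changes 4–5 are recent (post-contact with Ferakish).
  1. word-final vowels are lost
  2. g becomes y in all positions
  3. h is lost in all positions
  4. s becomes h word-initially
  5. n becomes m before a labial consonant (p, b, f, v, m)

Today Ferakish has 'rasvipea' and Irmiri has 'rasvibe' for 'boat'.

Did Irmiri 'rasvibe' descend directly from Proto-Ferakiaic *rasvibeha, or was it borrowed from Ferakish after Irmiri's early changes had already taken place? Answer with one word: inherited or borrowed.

inherited

If inherited, *rasvibeha would pass through all of Irmiri's changes:
Irmiri: *rasvibeha > rasvibeh > rasvibe  (by apocope, h-loss)
If borrowed from Ferakish 'rasvipea' after the early changes, it would undergo only the recent ones:
  rule 4 (debuccalisation): no change (rasvipea)
  rule 5 (nasal place assimilation): no change (rasvipea)
  ⇒ as a loan: rasvipea
Irmiri 'rasvibe' matches the inherited outcome exactly, so it is an inherited cognate, not a loan.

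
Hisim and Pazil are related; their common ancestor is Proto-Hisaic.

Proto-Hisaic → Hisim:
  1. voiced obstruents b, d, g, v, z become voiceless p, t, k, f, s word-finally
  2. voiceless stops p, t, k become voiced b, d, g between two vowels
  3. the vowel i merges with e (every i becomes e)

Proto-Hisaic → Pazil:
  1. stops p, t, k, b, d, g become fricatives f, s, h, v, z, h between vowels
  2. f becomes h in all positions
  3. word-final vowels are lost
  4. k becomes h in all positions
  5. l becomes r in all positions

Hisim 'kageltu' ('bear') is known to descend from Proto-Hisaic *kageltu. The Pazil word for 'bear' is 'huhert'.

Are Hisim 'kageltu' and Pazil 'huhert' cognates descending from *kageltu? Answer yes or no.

Derive the expected Pazil reflex of *kageltu:
Pazil: *kageltu
  kageltu → kaheltu   [intervocalic lenition]
  kaheltu (rule 2 does not apply)
  kaheltu → kahelt   [apocope]
  kahelt → hahelt   [unconditioned shift]
  hahelt → hahert   [unconditioned shift]
  giving Pazil hahert.
The regular Pazil reflex would be 'hahert', but the attested form is 'huhert'. The correspondence is irregular, so they are not cognates (the Pazil form has a different source).

no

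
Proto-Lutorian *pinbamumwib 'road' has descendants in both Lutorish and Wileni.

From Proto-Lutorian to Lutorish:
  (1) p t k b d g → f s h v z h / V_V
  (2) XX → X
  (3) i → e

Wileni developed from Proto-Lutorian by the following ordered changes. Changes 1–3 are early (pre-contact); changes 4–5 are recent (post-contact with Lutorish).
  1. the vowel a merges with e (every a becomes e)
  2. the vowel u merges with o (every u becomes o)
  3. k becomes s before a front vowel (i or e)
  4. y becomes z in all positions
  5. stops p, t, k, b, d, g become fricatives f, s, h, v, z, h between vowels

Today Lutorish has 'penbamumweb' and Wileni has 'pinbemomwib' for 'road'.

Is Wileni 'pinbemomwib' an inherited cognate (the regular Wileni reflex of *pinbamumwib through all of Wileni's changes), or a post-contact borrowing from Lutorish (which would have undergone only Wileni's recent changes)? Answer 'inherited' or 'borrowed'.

inherited

If inherited, *pinbamumwib would pass through all of Wileni's changes:
Wileni: *pinbamumwib > pinbemumwib > pinbemomwib  (by vowel merger, vowel merger)
If borrowed from Lutorish 'penbamumweb' after the early changes, it would undergo only the recent ones:
  rule 4 (unconditioned shift): no change (penbamumweb)
  rule 5 (intervocalic lenition): no change (penbamumweb)
  ⇒ as a loan: penbamumweb
Wileni 'pinbemomwib' matches the inherited outcome exactly, so it is an inherited cognate, not a loan.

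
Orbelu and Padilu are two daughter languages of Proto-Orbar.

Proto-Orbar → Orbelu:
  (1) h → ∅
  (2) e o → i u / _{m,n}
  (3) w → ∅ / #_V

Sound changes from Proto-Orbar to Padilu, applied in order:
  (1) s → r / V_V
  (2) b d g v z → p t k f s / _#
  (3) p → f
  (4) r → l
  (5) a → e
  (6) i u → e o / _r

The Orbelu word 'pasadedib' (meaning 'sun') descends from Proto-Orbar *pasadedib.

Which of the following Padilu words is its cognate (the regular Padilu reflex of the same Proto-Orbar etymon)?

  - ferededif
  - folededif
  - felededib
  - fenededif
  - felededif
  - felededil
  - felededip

felededif

Padilu: start from *pasadedib.
  rule 1 (rhotacism): pasadedib → paradedib
  rule 2 (final devoicing): paradedib → paradedip
  rule 3 (unconditioned shift): paradedip → faradedif
  rule 4 (unconditioned shift): faradedif → faladedif
  rule 5 (vowel merger): faladedif → felededif
  rule 6: no change — felededif
  ⇒ Padilu felededif
The other candidates each miss or misapply at least one Padilu change.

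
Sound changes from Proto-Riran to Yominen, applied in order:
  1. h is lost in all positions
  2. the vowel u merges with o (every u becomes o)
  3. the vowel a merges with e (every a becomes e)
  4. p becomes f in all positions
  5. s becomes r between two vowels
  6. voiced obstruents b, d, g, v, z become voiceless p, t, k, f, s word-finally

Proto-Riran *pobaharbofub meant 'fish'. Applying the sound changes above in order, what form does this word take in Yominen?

fobeerbofop

Yominen: *pobaharbofub
  pobaharbofub → pobaarbofub   [h-loss]
  pobaarbofub → pobaarbofob   [vowel merger]
  pobaarbofob → pobeerbofob   [vowel merger]
  pobeerbofob → fobeerbofob   [unconditioned shift]
  fobeerbofob (rule 5 does not apply)
  fobeerbofob → fobeerbofop   [final devoicing]
  giving Yominen fobeerbofop.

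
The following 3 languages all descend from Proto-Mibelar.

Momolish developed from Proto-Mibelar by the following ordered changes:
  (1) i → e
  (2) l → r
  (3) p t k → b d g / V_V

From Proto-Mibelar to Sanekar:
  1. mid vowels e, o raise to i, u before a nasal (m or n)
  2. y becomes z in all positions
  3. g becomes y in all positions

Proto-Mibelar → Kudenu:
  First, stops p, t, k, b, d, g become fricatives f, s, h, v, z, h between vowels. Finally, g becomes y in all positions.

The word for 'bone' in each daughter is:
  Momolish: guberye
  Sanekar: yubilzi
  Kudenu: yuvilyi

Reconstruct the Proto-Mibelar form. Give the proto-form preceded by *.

Position 1: Momolish has g, Sanekar has y, Kudenu has y. In Sanekar, y can only continue *g, so the proto-segment is *g.
Position 4: Momolish has e, Sanekar has i, Kudenu has i. Kudenu preserves i here (none of its changes turn any other segment into i), so the proto-segment is *i.
Continuing position by position gives *gubilyi; check it forward:
Momolish: *gubilyi
  gubilyi → gubelye   [vowel merger]
  gubelye → guberye   [unconditioned shift]
  guberye (rule 3 does not apply)
  giving Momolish guberye.
Sanekar: *gubilyi
  gubilyi (rule 1 does not apply)
  gubilyi → gubilzi   [unconditioned shift]
  gubilzi → yubilzi   [unconditioned shift]
  giving Sanekar yubilzi.
Kudenu: *gubilyi
  gubilyi → guvilyi   [intervocalic lenition]
  guvilyi → yuvilyi   [unconditioned shift]
  giving Kudenu yuvilyi.
*gubilyi is the unique common source.

*gubilyi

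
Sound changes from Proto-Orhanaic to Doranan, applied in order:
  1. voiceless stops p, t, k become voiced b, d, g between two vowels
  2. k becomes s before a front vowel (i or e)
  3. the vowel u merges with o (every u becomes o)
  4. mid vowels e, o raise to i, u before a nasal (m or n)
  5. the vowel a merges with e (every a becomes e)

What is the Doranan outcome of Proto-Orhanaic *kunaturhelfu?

Doranan: start from *kunaturhelfu.
  rule 1 (intervocalic voicing): kunaturhelfu → kunadurhelfu
  rule 2: no change — kunadurhelfu
  rule 3 (vowel merger): kunadurhelfu → konadorhelfo
  rule 4 (pre-nasal raising): konadorhelfo → kunadorhelfo
  rule 5 (vowel merger): kunadorhelfo → kunedorhelfo
  ⇒ Doranan kunedorhelfo

kunedorhelfo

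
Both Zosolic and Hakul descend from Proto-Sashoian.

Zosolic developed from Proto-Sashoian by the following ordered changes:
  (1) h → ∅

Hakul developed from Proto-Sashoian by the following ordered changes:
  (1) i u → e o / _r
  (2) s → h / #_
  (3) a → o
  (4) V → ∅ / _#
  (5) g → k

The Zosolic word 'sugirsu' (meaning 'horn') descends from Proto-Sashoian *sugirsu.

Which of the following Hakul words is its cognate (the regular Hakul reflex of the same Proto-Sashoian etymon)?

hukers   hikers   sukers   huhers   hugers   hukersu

Hakul: *sugirsu
  sugirsu → sugersu   [pre-rhotic lowering]
  sugersu → hugersu   [debuccalisation]
  hugersu (rule 3 does not apply)
  hugersu → hugers   [apocope]
  hugers → hukers   [unconditioned shift]
  giving Hakul hukers.
Only 'hukers' matches the regular Hakul development of *sugirsu.

hukers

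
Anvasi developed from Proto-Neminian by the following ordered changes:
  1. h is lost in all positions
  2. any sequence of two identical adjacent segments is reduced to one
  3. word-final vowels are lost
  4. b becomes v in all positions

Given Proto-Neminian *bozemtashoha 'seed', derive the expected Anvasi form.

vozemtaso

Anvasi: *bozemtashoha > bozemtasoa > bozemtaso > vozemtaso  (by h-loss, apocope, unconditioned shift)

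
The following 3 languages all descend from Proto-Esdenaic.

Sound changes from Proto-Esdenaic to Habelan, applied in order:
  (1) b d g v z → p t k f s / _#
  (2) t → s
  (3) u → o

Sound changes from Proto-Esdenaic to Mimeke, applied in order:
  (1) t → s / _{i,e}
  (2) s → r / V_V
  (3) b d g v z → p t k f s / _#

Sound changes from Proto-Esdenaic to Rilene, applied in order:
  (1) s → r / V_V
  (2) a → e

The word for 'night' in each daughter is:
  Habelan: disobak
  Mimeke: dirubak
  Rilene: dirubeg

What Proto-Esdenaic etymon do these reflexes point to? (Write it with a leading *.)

Position 3: Habelan has s, Mimeke has r, Rilene has r. Taking the neighbouring segments as reconstructed: Habelan s could go back to *t or *s; Mimeke r could go back to *s or *r; Rilene r could go back to *s or *r — the one source consistent with every daughter is *s.
Position 7: Habelan has k, Mimeke has k, Rilene has g. Rilene preserves g here (none of its changes turn any other segment into g), so the proto-segment is *g.
Continuing position by position gives *disubag; check it forward:
Habelan: start from *disubag.
  rule 1 (final devoicing): disubag → disubak
  rule 2: no change — disubak
  rule 3 (vowel merger): disubak → disobak
  ⇒ Habelan disobak
Mimeke: start from *disubag.
  rule 1: no change — disubag
  rule 2 (rhotacism): disubag → dirubag
  rule 3 (final devoicing): dirubag → dirubak
  ⇒ Mimeke dirubak
Rilene: *disubag
  disubag → dirubag   [rhotacism]
  dirubag → dirubeg   [vowel merger]
  giving Rilene dirubeg.
*disubag is the unique common source.

*disubag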